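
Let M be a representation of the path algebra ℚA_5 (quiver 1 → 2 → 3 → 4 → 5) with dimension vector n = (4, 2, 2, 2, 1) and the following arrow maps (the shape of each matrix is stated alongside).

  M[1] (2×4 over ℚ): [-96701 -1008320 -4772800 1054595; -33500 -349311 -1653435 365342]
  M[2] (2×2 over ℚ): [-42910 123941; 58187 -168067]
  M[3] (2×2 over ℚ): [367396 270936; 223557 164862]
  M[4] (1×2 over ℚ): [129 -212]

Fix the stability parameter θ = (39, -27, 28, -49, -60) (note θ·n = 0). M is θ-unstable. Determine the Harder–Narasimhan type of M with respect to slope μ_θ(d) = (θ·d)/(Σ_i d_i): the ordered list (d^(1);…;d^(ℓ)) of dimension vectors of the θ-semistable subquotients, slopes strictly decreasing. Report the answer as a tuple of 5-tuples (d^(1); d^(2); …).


Barcode: M ≅ I[1,1]^2, I[1,3], I[1,4], I[4,5]. HN layers by μ_θ (5 steps, strictly decreasing):
  μ^(1)=39; μ^(2)=28; μ^(3)=6; μ^(4)=-9/4; μ^(5)=-109/2

((2, 0, 0, 0, 0); (0, 0, 1, 0, 0); (1, 1, 0, 0, 0); (1, 1, 1, 1, 0); (0, 0, 0, 1, 1))


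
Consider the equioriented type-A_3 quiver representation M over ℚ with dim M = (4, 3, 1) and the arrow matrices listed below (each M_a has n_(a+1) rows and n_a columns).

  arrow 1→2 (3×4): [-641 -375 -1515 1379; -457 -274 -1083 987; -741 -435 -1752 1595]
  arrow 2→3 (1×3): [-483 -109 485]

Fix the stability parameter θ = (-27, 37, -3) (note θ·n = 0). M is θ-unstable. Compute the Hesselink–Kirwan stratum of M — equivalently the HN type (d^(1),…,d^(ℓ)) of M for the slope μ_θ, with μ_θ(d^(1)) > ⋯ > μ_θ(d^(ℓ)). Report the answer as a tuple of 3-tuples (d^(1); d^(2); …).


Barcode: M ≅ I[1,1], I[1,2]^2, I[1,3]. HN layers by μ_θ (3 steps, strictly decreasing):
  μ^(1)=37; μ^(2)=17; μ^(3)=-27

((0, 2, 0); (0, 1, 1); (4, 0, 0))


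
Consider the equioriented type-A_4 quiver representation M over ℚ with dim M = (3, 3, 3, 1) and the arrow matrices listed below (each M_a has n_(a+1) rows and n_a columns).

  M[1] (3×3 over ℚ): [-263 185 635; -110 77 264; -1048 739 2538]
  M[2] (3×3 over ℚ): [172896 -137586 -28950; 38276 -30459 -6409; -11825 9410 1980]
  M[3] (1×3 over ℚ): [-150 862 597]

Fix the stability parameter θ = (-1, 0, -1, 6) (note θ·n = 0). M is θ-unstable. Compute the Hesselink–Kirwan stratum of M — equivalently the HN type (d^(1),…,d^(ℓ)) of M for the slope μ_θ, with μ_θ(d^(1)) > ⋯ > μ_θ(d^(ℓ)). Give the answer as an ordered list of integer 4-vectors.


Barcode: M ≅ I[1,1], I[1,2], I[1,4], I[2,3], I[3,3]. HN layers by μ_θ (4 steps, strictly decreasing):
  μ^(1)=6; μ^(2)=0; μ^(3)=-1/2; μ^(4)=-1

((0, 0, 0, 1); (0, 1, 0, 0); (0, 2, 2, 0); (3, 0, 1, 0))


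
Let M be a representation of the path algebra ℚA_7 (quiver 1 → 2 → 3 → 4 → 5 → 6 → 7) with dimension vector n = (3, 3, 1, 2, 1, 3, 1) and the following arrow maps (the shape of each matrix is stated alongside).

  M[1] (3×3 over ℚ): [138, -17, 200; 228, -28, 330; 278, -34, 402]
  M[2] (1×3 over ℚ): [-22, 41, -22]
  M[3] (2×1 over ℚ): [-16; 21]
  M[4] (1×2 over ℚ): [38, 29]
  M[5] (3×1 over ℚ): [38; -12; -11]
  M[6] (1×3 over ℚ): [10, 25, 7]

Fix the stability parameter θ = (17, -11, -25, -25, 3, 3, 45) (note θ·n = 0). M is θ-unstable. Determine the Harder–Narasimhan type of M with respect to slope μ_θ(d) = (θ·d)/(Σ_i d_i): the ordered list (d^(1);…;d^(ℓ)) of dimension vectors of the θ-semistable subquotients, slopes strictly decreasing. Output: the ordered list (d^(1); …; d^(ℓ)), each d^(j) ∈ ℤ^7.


Via rank(M_{q-1}∘⋯∘M_p): M ≅ I[1,2]^2, I[1,7], I[4,4], I[6,6]^2.
μ_θ-semistable layers: μ^(1)=45; μ^(2)=3; μ^(3)=-11; μ^(4)=-25

((0, 0, 0, 0, 0, 0, 1); (2, 2, 0, 0, 1, 3, 0); (1, 1, 1, 1, 0, 0, 0); (0, 0, 0, 1, 0, 0, 0))


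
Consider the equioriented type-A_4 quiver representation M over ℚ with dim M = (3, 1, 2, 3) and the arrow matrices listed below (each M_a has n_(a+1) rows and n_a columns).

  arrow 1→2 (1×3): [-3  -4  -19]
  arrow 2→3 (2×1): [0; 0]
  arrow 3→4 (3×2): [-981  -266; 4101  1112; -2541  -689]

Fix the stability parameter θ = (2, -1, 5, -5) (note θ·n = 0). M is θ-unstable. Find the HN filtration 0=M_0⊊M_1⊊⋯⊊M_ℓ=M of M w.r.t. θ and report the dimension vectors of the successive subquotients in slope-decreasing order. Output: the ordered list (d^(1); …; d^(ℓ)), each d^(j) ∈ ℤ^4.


Interval decomposition of M: I[1,1]^2, I[1,2], I[3,4]^2, I[4,4].
HN type (ℓ=4): μ^(1)=2; μ^(2)=1/2; μ^(3)=0; μ^(4)=-5

((2, 0, 0, 0); (1, 1, 0, 0); (0, 0, 2, 2); (0, 0, 0, 1))


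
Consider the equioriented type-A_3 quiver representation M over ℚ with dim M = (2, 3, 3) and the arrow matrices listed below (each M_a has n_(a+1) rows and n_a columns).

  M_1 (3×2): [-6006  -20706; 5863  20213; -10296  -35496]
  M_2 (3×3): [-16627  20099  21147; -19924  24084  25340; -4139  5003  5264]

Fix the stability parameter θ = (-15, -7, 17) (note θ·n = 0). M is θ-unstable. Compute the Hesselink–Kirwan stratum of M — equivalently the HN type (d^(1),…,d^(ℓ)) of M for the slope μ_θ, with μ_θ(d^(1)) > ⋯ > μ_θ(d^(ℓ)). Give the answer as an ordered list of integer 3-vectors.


Via rank(M_{q-1}∘⋯∘M_p): M ≅ I[1,1], I[1,3], I[2,2], I[2,3], I[3,3].
μ_θ-semistable layers: μ^(1)=17; μ^(2)=-7; μ^(3)=-15

((0, 0, 3); (0, 3, 0); (2, 0, 0))


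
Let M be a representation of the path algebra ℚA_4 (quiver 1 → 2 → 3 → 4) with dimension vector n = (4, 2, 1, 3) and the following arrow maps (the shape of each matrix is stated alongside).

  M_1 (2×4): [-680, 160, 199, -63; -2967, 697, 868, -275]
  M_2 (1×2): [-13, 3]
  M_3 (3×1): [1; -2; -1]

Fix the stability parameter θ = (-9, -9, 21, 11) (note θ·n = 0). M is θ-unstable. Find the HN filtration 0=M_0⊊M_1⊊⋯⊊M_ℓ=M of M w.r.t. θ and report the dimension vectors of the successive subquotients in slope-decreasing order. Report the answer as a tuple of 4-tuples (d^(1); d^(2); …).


Via rank(M_{q-1}∘⋯∘M_p): M ≅ I[1,1]^2, I[1,2], I[1,4], I[4,4]^2.
μ_θ-semistable layers: μ^(1)=16; μ^(2)=11; μ^(3)=-9

((0, 0, 1, 1); (0, 0, 0, 2); (4, 2, 0, 0))


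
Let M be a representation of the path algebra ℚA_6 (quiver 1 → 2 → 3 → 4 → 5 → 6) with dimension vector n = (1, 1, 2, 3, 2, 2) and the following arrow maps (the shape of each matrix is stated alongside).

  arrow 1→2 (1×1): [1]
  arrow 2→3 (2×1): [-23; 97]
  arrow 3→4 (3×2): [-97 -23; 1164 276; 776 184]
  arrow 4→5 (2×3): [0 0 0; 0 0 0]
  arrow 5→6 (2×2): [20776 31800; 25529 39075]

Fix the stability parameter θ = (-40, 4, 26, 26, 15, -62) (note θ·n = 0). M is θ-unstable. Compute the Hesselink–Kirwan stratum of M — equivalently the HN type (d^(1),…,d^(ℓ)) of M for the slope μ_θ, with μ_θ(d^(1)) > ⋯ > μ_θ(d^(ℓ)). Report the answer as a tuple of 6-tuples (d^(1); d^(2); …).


Barcode: M ≅ I[1,3], I[3,4], I[4,4]^2, I[5,5], I[5,6], I[6,6]. HN layers by μ_θ (6 steps, strictly decreasing):
  μ^(1)=26; μ^(2)=15; μ^(3)=4; μ^(4)=-47/2; μ^(5)=-40; μ^(6)=-62

((0, 0, 2, 3, 0, 0); (0, 0, 0, 0, 1, 0); (0, 1, 0, 0, 0, 0); (0, 0, 0, 0, 1, 1); (1, 0, 0, 0, 0, 0); (0, 0, 0, 0, 0, 1))


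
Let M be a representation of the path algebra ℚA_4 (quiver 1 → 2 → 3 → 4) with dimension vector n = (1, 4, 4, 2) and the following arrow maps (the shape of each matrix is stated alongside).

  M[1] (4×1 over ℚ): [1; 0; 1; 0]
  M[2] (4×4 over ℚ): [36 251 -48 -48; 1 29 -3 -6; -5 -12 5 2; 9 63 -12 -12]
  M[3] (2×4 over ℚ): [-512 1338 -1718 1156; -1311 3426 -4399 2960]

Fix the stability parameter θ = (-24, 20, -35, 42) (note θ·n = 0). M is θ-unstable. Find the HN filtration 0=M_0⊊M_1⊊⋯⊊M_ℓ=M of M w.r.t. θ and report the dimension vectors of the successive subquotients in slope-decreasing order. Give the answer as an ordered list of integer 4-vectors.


Interval decomposition of M: I[1,3], I[2,2], I[2,4]^2, I[3,3].
HN type (ℓ=5): μ^(1)=42; μ^(2)=20; μ^(3)=-15/2; μ^(4)=-24; μ^(5)=-35

((0, 0, 0, 2); (0, 1, 0, 0); (0, 3, 3, 0); (1, 0, 0, 0); (0, 0, 1, 0))


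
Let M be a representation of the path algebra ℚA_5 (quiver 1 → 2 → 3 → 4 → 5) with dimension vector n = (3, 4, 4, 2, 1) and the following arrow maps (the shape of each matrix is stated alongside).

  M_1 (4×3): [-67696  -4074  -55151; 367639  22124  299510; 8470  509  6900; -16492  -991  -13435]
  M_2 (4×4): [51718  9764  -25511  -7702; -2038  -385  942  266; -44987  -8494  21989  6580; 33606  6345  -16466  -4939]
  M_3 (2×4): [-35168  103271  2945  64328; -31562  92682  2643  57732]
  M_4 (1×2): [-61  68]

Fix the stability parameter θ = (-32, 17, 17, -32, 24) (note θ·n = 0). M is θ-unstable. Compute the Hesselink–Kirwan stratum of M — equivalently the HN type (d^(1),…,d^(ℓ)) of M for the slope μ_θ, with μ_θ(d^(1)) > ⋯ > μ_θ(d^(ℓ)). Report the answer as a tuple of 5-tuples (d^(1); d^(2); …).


Via rank(M_{q-1}∘⋯∘M_p): M ≅ I[1,3], I[1,4], I[1,5], I[2,3].
μ_θ-semistable layers: μ^(1)=24; μ^(2)=17; μ^(3)=2/3; μ^(4)=-32

((0, 0, 0, 0, 1); (0, 2, 2, 0, 0); (0, 2, 2, 2, 0); (3, 0, 0, 0, 0))


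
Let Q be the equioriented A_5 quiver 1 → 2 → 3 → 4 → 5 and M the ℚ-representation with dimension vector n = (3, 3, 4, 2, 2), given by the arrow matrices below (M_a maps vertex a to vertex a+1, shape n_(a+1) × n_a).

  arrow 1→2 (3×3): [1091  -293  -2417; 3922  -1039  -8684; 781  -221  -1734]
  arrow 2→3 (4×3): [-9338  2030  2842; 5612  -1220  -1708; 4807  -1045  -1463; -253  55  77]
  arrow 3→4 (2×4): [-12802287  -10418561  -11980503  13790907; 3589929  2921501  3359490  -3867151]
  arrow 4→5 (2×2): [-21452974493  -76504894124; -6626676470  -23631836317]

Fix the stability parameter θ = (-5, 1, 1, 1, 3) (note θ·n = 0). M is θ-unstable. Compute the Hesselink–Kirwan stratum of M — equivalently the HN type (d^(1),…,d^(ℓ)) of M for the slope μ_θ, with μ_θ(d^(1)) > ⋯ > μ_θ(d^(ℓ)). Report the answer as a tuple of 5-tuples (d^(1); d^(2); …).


Barcode: M ≅ I[1,2]^2, I[1,5], I[3,3]^2, I[3,5]. HN layers by μ_θ (3 steps, strictly decreasing):
  μ^(1)=3; μ^(2)=1; μ^(3)=-5

((0, 0, 0, 0, 2); (0, 3, 4, 2, 0); (3, 0, 0, 0, 0))


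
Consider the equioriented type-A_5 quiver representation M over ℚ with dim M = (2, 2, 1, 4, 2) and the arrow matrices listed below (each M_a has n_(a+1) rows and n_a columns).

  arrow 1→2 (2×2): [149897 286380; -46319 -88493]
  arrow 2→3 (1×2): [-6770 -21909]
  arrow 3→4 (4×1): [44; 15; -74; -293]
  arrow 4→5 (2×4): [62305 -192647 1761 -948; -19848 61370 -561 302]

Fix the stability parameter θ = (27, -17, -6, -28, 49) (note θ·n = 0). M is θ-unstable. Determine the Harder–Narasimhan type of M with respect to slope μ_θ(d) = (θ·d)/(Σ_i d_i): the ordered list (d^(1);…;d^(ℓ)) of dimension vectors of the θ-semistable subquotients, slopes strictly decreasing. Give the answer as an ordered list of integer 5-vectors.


Via rank(M_{q-1}∘⋯∘M_p): M ≅ I[1,2], I[1,5], I[4,4]^2, I[4,5].
μ_θ-semistable layers: μ^(1)=49; μ^(2)=5; μ^(3)=-6; μ^(4)=-28

((0, 0, 0, 0, 2); (1, 1, 0, 0, 0); (1, 1, 1, 1, 0); (0, 0, 0, 3, 0))


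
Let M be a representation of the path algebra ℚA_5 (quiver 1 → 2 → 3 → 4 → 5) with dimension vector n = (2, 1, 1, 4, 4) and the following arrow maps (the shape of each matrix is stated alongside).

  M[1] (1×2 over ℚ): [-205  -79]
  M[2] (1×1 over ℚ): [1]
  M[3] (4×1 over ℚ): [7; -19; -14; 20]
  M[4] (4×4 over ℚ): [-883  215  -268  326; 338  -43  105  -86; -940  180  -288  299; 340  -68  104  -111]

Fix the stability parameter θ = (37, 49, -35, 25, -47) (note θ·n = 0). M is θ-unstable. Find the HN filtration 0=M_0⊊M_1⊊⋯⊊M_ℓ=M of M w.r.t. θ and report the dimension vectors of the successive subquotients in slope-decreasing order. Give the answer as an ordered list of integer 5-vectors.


Via rank(M_{q-1}∘⋯∘M_p): M ≅ I[1,1], I[1,5], I[4,4], I[4,5]^2, I[5,5].
μ_θ-semistable layers: μ^(1)=37; μ^(2)=25; μ^(3)=29/5; μ^(4)=-11; μ^(5)=-47

((1, 0, 0, 0, 0); (0, 0, 0, 1, 0); (1, 1, 1, 1, 1); (0, 0, 0, 2, 2); (0, 0, 0, 0, 1))


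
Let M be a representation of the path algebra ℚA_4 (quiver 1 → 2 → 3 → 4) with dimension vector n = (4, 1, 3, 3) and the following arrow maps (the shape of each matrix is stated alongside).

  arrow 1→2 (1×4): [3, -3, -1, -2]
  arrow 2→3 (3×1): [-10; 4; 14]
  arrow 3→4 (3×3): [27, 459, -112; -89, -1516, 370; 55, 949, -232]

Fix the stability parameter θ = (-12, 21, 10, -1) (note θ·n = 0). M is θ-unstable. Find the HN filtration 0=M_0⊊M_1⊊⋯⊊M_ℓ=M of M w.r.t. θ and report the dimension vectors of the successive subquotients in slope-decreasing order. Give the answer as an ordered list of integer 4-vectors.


Via rank(M_{q-1}∘⋯∘M_p): M ≅ I[1,1]^3, I[1,4], I[3,4]^2.
μ_θ-semistable layers: μ^(1)=10; μ^(2)=9/2; μ^(3)=-12

((0, 1, 1, 1); (0, 0, 2, 2); (4, 0, 0, 0))


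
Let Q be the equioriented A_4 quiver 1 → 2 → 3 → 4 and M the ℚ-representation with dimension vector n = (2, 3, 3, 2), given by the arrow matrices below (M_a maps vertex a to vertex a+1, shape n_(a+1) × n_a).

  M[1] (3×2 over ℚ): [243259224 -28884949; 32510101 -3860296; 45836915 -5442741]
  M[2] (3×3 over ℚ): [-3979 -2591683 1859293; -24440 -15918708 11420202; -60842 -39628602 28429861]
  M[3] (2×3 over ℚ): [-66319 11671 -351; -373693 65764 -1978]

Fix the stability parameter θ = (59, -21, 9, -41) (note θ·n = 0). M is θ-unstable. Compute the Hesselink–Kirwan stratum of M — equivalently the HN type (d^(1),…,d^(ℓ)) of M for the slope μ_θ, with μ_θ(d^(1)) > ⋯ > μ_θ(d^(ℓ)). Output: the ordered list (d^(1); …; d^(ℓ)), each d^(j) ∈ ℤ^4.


Via rank(M_{q-1}∘⋯∘M_p): M ≅ I[1,4]^2, I[2,3].
μ_θ-semistable layers: μ^(1)=9; μ^(2)=3/2; μ^(3)=-21

((0, 0, 1, 0); (2, 2, 2, 2); (0, 1, 0, 0))


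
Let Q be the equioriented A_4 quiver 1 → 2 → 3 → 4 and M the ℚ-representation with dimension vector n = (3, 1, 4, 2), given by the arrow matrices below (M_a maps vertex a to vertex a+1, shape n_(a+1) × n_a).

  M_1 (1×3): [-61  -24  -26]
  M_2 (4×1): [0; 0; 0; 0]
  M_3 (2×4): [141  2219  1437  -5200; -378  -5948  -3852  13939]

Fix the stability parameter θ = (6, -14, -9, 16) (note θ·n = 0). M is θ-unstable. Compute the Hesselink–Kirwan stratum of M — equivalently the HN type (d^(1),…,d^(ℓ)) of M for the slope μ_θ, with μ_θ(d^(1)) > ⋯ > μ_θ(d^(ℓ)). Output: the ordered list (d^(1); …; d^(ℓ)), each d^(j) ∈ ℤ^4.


Interval decomposition of M: I[1,1]^2, I[1,2], I[3,3]^2, I[3,4]^2.
HN type (ℓ=4): μ^(1)=16; μ^(2)=6; μ^(3)=-4; μ^(4)=-9

((0, 0, 0, 2); (2, 0, 0, 0); (1, 1, 0, 0); (0, 0, 4, 0))


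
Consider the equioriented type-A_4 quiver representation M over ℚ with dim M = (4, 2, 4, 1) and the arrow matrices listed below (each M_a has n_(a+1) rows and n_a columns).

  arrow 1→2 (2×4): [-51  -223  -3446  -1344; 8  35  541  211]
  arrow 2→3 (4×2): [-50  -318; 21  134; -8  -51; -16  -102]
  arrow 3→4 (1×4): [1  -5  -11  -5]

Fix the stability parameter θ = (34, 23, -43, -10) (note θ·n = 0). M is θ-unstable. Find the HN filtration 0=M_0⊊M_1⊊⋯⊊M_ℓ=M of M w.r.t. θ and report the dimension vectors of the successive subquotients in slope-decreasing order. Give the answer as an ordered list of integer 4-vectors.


Interval decomposition of M: I[1,1]^2, I[1,3], I[1,4], I[3,3]^2.
HN type (ℓ=4): μ^(1)=34; μ^(2)=14/3; μ^(3)=1; μ^(4)=-43

((2, 0, 0, 0); (1, 1, 1, 0); (1, 1, 1, 1); (0, 0, 2, 0))


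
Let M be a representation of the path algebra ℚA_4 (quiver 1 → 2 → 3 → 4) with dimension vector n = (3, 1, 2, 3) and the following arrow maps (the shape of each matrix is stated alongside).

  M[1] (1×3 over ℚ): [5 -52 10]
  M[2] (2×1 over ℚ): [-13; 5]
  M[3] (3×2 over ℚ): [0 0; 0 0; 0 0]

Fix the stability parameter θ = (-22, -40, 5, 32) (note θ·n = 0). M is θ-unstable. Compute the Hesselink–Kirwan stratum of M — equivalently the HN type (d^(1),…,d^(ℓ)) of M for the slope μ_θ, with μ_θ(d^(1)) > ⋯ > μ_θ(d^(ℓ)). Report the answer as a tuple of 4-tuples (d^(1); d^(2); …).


Interval decomposition of M: I[1,1]^2, I[1,3], I[3,3], I[4,4]^3.
HN type (ℓ=4): μ^(1)=32; μ^(2)=5; μ^(3)=-22; μ^(4)=-31

((0, 0, 0, 3); (0, 0, 2, 0); (2, 0, 0, 0); (1, 1, 0, 0))


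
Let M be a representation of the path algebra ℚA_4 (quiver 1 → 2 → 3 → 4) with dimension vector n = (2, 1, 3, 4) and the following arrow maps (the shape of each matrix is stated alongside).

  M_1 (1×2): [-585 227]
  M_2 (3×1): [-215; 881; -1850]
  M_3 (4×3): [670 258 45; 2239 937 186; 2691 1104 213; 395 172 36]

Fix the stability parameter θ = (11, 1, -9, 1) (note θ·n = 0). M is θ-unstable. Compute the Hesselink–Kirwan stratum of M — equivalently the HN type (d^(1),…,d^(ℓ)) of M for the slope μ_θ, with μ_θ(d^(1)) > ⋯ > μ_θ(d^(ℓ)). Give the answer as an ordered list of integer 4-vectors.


Interval decomposition of M: I[1,1], I[1,4], I[3,4]^2, I[4,4].
HN type (ℓ=3): μ^(1)=11; μ^(2)=1; μ^(3)=-9

((1, 0, 0, 0); (1, 1, 1, 4); (0, 0, 2, 0))


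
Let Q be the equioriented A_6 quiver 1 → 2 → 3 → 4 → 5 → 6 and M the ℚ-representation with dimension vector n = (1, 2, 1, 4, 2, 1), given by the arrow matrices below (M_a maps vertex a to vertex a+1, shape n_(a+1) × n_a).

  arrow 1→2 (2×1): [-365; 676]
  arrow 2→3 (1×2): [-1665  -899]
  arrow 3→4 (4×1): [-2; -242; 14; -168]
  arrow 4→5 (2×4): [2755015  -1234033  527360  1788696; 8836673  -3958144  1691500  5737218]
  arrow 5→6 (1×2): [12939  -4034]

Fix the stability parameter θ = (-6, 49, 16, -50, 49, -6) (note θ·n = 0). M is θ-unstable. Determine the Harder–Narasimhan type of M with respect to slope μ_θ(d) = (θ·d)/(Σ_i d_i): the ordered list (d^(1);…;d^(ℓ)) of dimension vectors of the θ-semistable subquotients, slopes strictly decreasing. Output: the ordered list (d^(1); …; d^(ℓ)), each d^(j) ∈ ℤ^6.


Via rank(M_{q-1}∘⋯∘M_p): M ≅ I[1,5], I[2,2], I[4,4]^2, I[4,6].
μ_θ-semistable layers: μ^(1)=49; μ^(2)=43/2; μ^(3)=5; μ^(4)=-6; μ^(5)=-50

((0, 1, 0, 0, 1, 0); (0, 0, 0, 0, 1, 1); (0, 1, 1, 1, 0, 0); (1, 0, 0, 0, 0, 0); (0, 0, 0, 3, 0, 0))


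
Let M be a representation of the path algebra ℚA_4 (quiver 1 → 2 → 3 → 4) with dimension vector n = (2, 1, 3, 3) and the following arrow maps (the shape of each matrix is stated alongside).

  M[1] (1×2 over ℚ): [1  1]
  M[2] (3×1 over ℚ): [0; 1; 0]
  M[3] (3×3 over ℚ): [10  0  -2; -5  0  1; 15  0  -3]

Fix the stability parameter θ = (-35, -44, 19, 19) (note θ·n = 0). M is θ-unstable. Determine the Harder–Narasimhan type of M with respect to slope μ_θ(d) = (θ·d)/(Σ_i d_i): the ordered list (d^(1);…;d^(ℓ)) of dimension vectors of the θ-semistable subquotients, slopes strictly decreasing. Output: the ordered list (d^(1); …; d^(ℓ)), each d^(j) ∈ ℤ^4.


Interval decomposition of M: I[1,1], I[1,3], I[3,3], I[3,4], I[4,4]^2.
HN type (ℓ=3): μ^(1)=19; μ^(2)=-35; μ^(3)=-79/2

((0, 0, 3, 3); (1, 0, 0, 0); (1, 1, 0, 0))


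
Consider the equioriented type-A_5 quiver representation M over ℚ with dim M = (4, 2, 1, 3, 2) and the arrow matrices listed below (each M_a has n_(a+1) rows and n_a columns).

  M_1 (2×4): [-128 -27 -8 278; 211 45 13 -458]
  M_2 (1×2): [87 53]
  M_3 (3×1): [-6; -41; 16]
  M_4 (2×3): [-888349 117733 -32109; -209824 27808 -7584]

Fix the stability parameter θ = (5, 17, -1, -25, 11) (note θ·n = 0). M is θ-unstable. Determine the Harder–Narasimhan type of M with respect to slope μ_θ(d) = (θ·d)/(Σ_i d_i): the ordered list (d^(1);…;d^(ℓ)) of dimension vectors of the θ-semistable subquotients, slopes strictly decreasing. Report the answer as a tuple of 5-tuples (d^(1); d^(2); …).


Barcode: M ≅ I[1,1]^2, I[1,2], I[1,5], I[4,4]^2, I[5,5]. HN layers by μ_θ (5 steps, strictly decreasing):
  μ^(1)=17; μ^(2)=11; μ^(3)=5; μ^(4)=-1; μ^(5)=-25

((0, 1, 0, 0, 0); (0, 0, 0, 0, 2); (3, 0, 0, 0, 0); (1, 1, 1, 1, 0); (0, 0, 0, 2, 0))


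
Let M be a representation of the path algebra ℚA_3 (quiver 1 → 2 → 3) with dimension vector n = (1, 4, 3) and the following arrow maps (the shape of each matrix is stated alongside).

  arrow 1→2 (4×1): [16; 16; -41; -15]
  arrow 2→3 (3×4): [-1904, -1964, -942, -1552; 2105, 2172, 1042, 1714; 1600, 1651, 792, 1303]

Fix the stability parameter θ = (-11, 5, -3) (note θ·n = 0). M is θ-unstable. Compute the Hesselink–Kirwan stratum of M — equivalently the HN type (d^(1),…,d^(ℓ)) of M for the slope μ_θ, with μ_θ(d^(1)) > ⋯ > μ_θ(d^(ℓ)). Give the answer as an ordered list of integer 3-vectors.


Interval decomposition of M: I[1,3], I[2,2], I[2,3]^2.
HN type (ℓ=3): μ^(1)=5; μ^(2)=1; μ^(3)=-11

((0, 1, 0); (0, 3, 3); (1, 0, 0))


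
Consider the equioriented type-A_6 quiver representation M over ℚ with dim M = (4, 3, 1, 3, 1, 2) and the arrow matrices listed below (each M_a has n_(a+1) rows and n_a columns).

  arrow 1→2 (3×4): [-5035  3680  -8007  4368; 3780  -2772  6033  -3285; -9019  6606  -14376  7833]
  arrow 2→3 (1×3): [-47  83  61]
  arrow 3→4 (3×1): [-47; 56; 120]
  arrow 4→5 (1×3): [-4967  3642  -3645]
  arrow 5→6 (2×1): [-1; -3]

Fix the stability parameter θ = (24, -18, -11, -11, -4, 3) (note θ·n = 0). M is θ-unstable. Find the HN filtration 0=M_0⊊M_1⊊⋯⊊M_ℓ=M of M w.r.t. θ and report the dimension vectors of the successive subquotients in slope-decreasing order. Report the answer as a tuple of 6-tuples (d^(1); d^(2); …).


Interval decomposition of M: I[1,1], I[1,2]^2, I[1,6], I[4,4]^2, I[6,6].
HN type (ℓ=4): μ^(1)=24; μ^(2)=3; μ^(3)=-4; μ^(4)=-11

((1, 0, 0, 0, 0, 0); (2, 2, 0, 0, 0, 2); (1, 1, 1, 1, 1, 0); (0, 0, 0, 2, 0, 0))


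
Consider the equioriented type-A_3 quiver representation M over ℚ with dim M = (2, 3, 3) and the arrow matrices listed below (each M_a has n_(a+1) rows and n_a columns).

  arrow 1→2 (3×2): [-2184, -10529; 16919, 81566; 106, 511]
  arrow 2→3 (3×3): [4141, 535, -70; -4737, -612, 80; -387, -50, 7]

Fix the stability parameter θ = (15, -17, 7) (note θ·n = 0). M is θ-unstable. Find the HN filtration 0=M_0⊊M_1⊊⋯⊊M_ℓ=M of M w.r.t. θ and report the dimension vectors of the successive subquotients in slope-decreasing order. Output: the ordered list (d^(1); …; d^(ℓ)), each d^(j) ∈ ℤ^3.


Interval decomposition of M: I[1,3]^2, I[2,3].
HN type (ℓ=3): μ^(1)=7; μ^(2)=-1; μ^(3)=-17

((0, 0, 3); (2, 2, 0); (0, 1, 0))


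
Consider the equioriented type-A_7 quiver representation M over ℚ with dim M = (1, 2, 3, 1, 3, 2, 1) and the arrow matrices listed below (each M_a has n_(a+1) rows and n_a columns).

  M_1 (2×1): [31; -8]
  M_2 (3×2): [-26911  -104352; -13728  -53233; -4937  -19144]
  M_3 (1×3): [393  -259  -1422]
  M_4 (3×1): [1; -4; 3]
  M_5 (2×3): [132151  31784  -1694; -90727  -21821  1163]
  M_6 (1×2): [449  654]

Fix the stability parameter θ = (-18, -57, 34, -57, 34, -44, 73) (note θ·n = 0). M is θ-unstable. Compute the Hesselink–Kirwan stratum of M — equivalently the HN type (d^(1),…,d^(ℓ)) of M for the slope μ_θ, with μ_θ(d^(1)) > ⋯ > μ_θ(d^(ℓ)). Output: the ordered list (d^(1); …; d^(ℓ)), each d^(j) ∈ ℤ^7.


Barcode: M ≅ I[1,7], I[2,3], I[3,3], I[5,5], I[5,6]. HN layers by μ_θ (6 steps, strictly decreasing):
  μ^(1)=73; μ^(2)=34; μ^(3)=-5; μ^(4)=-23/2; μ^(5)=-75/2; μ^(6)=-57

((0, 0, 0, 0, 0, 0, 1); (0, 0, 2, 0, 1, 0, 0); (0, 0, 0, 0, 2, 2, 0); (0, 0, 1, 1, 0, 0, 0); (1, 1, 0, 0, 0, 0, 0); (0, 1, 0, 0, 0, 0, 0))


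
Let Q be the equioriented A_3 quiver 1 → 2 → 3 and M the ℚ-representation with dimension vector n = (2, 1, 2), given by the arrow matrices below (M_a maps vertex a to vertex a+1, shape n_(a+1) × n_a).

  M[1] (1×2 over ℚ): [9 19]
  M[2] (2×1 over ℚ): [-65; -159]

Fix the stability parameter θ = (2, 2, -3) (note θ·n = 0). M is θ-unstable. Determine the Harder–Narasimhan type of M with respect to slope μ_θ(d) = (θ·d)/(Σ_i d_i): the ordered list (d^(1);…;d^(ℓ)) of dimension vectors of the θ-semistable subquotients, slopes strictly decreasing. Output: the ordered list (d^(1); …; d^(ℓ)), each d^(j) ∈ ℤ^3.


Barcode: M ≅ I[1,1], I[1,3], I[3,3]. HN layers by μ_θ (3 steps, strictly decreasing):
  μ^(1)=2; μ^(2)=1/3; μ^(3)=-3

((1, 0, 0); (1, 1, 1); (0, 0, 1))


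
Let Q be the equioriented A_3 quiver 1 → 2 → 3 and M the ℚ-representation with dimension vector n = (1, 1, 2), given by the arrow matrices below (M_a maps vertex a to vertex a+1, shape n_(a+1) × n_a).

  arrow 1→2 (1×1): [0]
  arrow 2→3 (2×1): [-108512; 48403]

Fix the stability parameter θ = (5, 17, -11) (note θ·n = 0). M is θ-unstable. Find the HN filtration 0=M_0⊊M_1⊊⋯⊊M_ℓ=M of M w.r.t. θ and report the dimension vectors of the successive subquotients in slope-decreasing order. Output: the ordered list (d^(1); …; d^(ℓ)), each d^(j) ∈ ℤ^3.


Via rank(M_{q-1}∘⋯∘M_p): M ≅ I[1,1], I[2,3], I[3,3].
μ_θ-semistable layers: μ^(1)=5; μ^(2)=3; μ^(3)=-11

((1, 0, 0); (0, 1, 1); (0, 0, 1))


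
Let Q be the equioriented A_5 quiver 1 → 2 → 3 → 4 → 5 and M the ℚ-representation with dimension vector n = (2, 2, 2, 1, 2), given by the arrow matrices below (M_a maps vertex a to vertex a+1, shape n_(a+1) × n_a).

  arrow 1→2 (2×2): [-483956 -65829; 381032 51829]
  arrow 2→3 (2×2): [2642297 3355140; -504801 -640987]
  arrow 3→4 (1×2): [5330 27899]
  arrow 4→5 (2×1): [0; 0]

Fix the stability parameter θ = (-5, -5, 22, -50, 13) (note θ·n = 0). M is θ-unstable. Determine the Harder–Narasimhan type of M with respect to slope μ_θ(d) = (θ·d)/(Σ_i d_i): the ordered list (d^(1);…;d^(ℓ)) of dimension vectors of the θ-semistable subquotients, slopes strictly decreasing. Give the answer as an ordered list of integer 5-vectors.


Barcode: M ≅ I[1,3], I[1,4], I[5,5]^2. HN layers by μ_θ (4 steps, strictly decreasing):
  μ^(1)=22; μ^(2)=13; μ^(3)=-5; μ^(4)=-19/2

((0, 0, 1, 0, 0); (0, 0, 0, 0, 2); (1, 1, 0, 0, 0); (1, 1, 1, 1, 0))


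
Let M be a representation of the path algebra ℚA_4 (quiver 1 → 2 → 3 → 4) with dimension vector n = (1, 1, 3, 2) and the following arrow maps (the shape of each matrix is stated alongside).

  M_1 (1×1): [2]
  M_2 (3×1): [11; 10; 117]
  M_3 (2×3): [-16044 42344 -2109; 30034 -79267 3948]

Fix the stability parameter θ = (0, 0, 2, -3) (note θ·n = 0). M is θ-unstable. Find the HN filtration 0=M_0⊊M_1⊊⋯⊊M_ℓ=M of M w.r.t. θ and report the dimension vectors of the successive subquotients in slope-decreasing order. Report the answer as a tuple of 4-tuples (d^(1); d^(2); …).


Barcode: M ≅ I[1,4], I[3,3], I[3,4]. HN layers by μ_θ (3 steps, strictly decreasing):
  μ^(1)=2; μ^(2)=-1/4; μ^(3)=-1/2

((0, 0, 1, 0); (1, 1, 1, 1); (0, 0, 1, 1))


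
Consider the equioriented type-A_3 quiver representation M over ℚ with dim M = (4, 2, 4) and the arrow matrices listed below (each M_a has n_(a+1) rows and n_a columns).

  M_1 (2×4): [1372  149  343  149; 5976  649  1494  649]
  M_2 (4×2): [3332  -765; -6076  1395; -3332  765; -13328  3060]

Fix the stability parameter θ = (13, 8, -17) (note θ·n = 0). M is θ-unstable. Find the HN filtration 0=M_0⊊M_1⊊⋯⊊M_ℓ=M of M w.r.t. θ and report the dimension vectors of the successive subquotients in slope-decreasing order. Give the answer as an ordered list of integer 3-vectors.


Interval decomposition of M: I[1,1]^2, I[1,2], I[1,3], I[3,3]^3.
HN type (ℓ=4): μ^(1)=13; μ^(2)=21/2; μ^(3)=4/3; μ^(4)=-17

((2, 0, 0); (1, 1, 0); (1, 1, 1); (0, 0, 3))


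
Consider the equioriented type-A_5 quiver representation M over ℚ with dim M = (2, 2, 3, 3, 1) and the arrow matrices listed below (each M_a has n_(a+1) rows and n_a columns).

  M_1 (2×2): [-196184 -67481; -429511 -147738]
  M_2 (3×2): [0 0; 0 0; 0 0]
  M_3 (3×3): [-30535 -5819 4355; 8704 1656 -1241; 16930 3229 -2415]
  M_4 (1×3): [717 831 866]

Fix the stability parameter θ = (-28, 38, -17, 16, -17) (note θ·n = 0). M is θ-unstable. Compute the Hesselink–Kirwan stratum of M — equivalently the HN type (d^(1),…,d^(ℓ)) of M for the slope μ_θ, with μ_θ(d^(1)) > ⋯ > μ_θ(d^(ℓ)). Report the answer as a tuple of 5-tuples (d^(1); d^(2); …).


Via rank(M_{q-1}∘⋯∘M_p): M ≅ I[1,2]^2, I[3,4]^2, I[3,5].
μ_θ-semistable layers: μ^(1)=38; μ^(2)=16; μ^(3)=-1/2; μ^(4)=-17; μ^(5)=-28

((0, 2, 0, 0, 0); (0, 0, 0, 2, 0); (0, 0, 0, 1, 1); (0, 0, 3, 0, 0); (2, 0, 0, 0, 0))


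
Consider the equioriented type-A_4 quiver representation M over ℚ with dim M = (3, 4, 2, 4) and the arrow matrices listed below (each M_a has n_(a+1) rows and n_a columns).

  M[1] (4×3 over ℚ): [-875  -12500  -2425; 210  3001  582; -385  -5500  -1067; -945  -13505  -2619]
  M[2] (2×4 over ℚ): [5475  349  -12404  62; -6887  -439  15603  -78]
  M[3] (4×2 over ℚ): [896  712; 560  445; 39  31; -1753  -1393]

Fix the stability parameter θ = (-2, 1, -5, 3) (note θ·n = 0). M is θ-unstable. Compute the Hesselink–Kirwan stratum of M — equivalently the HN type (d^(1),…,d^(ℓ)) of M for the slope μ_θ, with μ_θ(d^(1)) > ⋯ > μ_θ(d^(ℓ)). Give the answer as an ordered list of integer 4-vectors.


Via rank(M_{q-1}∘⋯∘M_p): M ≅ I[1,1], I[1,4]^2, I[2,2]^2, I[4,4]^2.
μ_θ-semistable layers: μ^(1)=3; μ^(2)=1; μ^(3)=-2

((0, 0, 0, 4); (0, 2, 0, 0); (3, 2, 2, 0))


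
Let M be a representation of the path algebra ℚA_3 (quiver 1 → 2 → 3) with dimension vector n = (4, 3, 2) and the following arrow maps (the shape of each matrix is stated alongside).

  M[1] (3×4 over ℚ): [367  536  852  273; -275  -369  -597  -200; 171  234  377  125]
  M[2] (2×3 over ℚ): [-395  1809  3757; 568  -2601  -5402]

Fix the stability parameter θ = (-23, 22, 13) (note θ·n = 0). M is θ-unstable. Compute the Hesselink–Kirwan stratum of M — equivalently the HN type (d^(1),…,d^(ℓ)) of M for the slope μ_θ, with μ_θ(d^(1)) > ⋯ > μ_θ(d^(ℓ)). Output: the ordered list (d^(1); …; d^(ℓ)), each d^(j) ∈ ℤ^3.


Via rank(M_{q-1}∘⋯∘M_p): M ≅ I[1,1], I[1,2], I[1,3]^2.
μ_θ-semistable layers: μ^(1)=22; μ^(2)=35/2; μ^(3)=-23

((0, 1, 0); (0, 2, 2); (4, 0, 0))


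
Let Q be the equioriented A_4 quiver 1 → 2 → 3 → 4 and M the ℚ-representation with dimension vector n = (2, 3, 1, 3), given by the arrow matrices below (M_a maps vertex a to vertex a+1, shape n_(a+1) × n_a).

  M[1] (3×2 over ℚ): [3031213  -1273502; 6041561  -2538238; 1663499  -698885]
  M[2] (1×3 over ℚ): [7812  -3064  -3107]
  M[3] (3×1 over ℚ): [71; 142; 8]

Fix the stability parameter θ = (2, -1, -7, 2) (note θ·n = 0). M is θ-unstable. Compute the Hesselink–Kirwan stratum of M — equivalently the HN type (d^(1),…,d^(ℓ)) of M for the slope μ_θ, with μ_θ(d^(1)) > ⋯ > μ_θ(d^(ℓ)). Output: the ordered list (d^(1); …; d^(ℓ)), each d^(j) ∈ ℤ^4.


Barcode: M ≅ I[1,2], I[1,4], I[2,2], I[4,4]^2. HN layers by μ_θ (4 steps, strictly decreasing):
  μ^(1)=2; μ^(2)=1/2; μ^(3)=-1; μ^(4)=-2

((0, 0, 0, 3); (1, 1, 0, 0); (0, 1, 0, 0); (1, 1, 1, 0))


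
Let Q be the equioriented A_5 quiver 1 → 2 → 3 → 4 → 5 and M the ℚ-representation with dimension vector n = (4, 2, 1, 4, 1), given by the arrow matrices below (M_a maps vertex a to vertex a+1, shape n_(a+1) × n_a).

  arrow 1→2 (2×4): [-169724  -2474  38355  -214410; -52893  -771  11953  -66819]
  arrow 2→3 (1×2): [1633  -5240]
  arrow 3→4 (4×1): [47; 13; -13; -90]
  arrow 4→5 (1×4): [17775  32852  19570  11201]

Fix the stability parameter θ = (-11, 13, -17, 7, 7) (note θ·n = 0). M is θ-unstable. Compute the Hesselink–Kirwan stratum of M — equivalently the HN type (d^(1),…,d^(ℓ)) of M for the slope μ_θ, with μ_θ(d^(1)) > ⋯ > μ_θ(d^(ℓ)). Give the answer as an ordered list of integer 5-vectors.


Barcode: M ≅ I[1,1]^2, I[1,2], I[1,5], I[4,4]^3. HN layers by μ_θ (4 steps, strictly decreasing):
  μ^(1)=13; μ^(2)=7; μ^(3)=-2; μ^(4)=-11

((0, 1, 0, 0, 0); (0, 0, 0, 4, 1); (0, 1, 1, 0, 0); (4, 0, 0, 0, 0))


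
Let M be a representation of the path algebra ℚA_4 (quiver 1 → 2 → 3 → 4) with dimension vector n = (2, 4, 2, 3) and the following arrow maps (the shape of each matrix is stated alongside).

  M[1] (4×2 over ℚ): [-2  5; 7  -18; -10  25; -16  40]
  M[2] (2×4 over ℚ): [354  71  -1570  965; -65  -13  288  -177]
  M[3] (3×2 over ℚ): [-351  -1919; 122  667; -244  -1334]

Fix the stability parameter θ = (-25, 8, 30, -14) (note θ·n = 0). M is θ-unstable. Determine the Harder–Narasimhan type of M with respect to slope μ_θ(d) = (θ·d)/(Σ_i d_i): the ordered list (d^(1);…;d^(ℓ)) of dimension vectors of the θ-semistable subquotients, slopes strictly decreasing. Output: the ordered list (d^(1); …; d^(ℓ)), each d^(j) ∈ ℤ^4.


Via rank(M_{q-1}∘⋯∘M_p): M ≅ I[1,4]^2, I[2,2]^2, I[4,4].
μ_θ-semistable layers: μ^(1)=8; μ^(2)=-14; μ^(3)=-25

((0, 4, 2, 2); (0, 0, 0, 1); (2, 0, 0, 0))


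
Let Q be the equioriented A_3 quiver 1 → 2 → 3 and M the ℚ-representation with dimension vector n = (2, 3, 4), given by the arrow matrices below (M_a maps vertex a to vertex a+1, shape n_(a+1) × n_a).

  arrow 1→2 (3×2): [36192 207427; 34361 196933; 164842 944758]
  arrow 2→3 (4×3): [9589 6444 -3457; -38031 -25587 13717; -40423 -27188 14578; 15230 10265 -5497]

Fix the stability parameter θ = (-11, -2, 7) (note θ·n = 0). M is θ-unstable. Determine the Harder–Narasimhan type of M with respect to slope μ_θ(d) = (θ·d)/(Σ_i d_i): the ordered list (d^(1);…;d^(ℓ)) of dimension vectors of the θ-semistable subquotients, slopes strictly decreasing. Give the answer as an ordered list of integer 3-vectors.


Interval decomposition of M: I[1,3]^2, I[2,3], I[3,3].
HN type (ℓ=3): μ^(1)=7; μ^(2)=-2; μ^(3)=-11

((0, 0, 4); (0, 3, 0); (2, 0, 0))


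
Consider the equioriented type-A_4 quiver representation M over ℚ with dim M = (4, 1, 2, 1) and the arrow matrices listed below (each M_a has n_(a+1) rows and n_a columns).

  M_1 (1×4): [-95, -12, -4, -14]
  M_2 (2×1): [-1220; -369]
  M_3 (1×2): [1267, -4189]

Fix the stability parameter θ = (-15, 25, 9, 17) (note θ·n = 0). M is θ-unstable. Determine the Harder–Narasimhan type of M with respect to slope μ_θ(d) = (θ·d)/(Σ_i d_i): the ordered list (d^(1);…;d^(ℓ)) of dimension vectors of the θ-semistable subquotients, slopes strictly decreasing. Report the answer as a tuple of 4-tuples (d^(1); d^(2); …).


Via rank(M_{q-1}∘⋯∘M_p): M ≅ I[1,1]^3, I[1,4], I[3,3].
μ_θ-semistable layers: μ^(1)=17; μ^(2)=9; μ^(3)=-15

((0, 1, 1, 1); (0, 0, 1, 0); (4, 0, 0, 0))


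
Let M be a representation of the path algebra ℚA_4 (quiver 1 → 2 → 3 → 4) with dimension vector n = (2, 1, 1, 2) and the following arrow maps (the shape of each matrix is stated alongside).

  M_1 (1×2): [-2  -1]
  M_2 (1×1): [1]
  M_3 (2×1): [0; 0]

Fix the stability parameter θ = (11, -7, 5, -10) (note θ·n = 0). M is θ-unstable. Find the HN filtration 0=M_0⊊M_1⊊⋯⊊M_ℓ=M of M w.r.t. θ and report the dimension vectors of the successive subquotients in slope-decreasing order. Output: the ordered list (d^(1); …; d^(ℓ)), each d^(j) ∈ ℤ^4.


Barcode: M ≅ I[1,1], I[1,3], I[4,4]^2. HN layers by μ_θ (4 steps, strictly decreasing):
  μ^(1)=11; μ^(2)=5; μ^(3)=2; μ^(4)=-10

((1, 0, 0, 0); (0, 0, 1, 0); (1, 1, 0, 0); (0, 0, 0, 2))


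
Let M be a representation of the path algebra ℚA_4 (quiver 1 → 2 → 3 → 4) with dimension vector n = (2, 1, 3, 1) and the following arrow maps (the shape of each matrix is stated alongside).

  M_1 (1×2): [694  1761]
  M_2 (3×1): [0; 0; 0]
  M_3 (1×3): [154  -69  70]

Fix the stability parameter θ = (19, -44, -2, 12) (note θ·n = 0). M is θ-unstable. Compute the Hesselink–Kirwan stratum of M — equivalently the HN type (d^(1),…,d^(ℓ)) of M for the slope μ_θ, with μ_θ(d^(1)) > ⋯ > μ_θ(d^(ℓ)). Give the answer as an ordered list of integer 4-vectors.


Barcode: M ≅ I[1,1], I[1,2], I[3,3]^2, I[3,4]. HN layers by μ_θ (4 steps, strictly decreasing):
  μ^(1)=19; μ^(2)=12; μ^(3)=-2; μ^(4)=-25/2

((1, 0, 0, 0); (0, 0, 0, 1); (0, 0, 3, 0); (1, 1, 0, 0))


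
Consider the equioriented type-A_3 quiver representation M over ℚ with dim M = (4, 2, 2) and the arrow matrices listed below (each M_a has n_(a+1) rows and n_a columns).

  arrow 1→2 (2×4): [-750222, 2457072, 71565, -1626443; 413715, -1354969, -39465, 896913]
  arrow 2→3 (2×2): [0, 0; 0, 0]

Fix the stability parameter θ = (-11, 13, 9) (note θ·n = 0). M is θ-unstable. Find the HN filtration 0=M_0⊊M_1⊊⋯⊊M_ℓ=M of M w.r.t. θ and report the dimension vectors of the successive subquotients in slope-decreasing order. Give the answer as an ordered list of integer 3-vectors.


Via rank(M_{q-1}∘⋯∘M_p): M ≅ I[1,1]^2, I[1,2]^2, I[3,3]^2.
μ_θ-semistable layers: μ^(1)=13; μ^(2)=9; μ^(3)=-11

((0, 2, 0); (0, 0, 2); (4, 0, 0))


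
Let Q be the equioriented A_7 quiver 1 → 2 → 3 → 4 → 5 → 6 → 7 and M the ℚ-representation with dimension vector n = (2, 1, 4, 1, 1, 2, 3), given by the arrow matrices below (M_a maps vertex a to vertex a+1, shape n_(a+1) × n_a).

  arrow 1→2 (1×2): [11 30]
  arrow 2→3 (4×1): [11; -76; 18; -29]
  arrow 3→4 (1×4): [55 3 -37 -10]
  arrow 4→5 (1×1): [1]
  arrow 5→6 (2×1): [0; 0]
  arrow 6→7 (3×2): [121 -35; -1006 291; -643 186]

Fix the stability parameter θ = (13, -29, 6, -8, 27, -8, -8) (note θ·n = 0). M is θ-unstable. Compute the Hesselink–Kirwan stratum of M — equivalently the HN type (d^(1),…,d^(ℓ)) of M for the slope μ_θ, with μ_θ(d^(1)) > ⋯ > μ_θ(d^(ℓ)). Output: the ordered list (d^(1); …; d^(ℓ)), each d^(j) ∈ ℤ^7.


Barcode: M ≅ I[1,1], I[1,5], I[3,3]^3, I[6,7]^2, I[7,7]. HN layers by μ_θ (5 steps, strictly decreasing):
  μ^(1)=27; μ^(2)=13; μ^(3)=6; μ^(4)=-1; μ^(5)=-8

((0, 0, 0, 0, 1, 0, 0); (1, 0, 0, 0, 0, 0, 0); (0, 0, 3, 0, 0, 0, 0); (0, 0, 1, 1, 0, 0, 0); (1, 1, 0, 0, 0, 2, 3))


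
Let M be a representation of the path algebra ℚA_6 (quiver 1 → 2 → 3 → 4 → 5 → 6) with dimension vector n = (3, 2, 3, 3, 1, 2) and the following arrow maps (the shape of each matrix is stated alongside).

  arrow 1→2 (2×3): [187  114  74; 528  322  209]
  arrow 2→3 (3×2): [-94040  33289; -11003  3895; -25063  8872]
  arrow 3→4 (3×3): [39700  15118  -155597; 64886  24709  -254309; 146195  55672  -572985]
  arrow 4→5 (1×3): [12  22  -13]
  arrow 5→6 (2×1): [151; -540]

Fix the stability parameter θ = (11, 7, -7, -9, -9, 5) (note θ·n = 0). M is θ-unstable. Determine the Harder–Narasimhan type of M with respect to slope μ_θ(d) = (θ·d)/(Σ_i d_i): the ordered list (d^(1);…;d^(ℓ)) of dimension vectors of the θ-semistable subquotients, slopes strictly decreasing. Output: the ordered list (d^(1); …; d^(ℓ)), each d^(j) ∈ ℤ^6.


Via rank(M_{q-1}∘⋯∘M_p): M ≅ I[1,1], I[1,4], I[1,6], I[3,4], I[6,6].
μ_θ-semistable layers: μ^(1)=11; μ^(2)=5; μ^(3)=1/2; μ^(4)=-7/5; μ^(5)=-8

((1, 0, 0, 0, 0, 0); (0, 0, 0, 0, 0, 2); (1, 1, 1, 1, 0, 0); (1, 1, 1, 1, 1, 0); (0, 0, 1, 1, 0, 0))


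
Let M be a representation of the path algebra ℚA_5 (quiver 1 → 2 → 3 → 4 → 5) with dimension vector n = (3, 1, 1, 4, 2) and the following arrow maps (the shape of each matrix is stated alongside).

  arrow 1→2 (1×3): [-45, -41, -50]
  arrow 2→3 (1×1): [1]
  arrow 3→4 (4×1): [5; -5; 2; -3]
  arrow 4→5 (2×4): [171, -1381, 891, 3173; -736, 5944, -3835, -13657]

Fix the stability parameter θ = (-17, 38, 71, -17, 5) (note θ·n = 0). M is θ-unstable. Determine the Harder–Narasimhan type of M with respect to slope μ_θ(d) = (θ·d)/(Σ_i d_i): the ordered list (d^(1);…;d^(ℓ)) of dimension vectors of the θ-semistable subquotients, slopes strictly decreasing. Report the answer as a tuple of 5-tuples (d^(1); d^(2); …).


Via rank(M_{q-1}∘⋯∘M_p): M ≅ I[1,1]^2, I[1,5], I[4,4]^2, I[4,5].
μ_θ-semistable layers: μ^(1)=97/4; μ^(2)=5; μ^(3)=-17

((0, 1, 1, 1, 1); (0, 0, 0, 0, 1); (3, 0, 0, 3, 0))
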